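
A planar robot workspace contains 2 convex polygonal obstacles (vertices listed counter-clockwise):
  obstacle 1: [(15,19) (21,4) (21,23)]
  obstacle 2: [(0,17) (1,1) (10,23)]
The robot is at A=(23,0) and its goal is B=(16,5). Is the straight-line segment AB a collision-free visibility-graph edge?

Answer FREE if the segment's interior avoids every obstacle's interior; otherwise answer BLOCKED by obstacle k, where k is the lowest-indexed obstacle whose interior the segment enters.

FREE

Obstacle 1 [(15,19) (21,4) (21,23)]:
  edge (15,19)–(21,4): clear
  edge (21,4)–(21,23): clear
  edge (21,23)–(15,19): clear
  midpoint (39/2,5/2) outside
  → clear
Obstacle 2 [(0,17) (1,1) (10,23)]:
  edge (0,17)–(1,1): clear
  edge (1,1)–(10,23): clear
  edge (10,23)–(0,17): clear
  midpoint (39/2,5/2) outside
  → clear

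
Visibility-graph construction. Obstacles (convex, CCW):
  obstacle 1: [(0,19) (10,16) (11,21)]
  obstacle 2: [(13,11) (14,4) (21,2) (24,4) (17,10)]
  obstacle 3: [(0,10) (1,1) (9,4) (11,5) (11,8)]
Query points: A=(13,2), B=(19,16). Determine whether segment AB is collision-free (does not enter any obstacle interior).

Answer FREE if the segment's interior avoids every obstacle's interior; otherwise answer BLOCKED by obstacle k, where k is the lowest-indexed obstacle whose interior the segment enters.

BLOCKED by obstacle 2

Obstacle 1 [(0,19) (10,16) (11,21)]:
  edge (0,19)–(10,16): clear
  edge (10,16)–(11,21): clear
  edge (11,21)–(0,19): clear
  midpoint (16,9) outside
  → clear
Obstacle 2 [(13,11) (14,4) (21,2) (24,4) (17,10)]:
  edge (13,11)–(14,4): crosses AB
  edge (14,4)–(21,2): clear
  edge (21,2)–(24,4): clear
  edge (24,4)–(17,10): clear
  edge (17,10)–(13,11): crosses AB
  → BLOCKED
Obstacle 3 [(0,10) (1,1) (9,4) (11,5) (11,8)]:
  edge (0,10)–(1,1): clear
  edge (1,1)–(9,4): clear
  edge (9,4)–(11,5): clear
  edge (11,5)–(11,8): clear
  edge (11,8)–(0,10): clear
  midpoint (16,9) outside
  → clear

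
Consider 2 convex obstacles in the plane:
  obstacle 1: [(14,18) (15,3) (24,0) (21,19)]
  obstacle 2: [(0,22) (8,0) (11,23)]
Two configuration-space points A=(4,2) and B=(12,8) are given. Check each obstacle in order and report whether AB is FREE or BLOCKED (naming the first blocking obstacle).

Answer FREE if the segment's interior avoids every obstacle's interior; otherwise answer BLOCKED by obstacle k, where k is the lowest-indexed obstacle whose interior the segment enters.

BLOCKED by obstacle 2

Obstacle 1 [(14,18) (15,3) (24,0) (21,19)]:
  edge (14,18)–(15,3): clear
  edge (15,3)–(24,0): clear
  edge (24,0)–(21,19): clear
  edge (21,19)–(14,18): clear
  midpoint (8,5) outside
  → clear
Obstacle 2 [(0,22) (8,0) (11,23)]:
  edge (0,22)–(8,0): crosses AB
  edge (8,0)–(11,23): crosses AB
  edge (11,23)–(0,22): clear
  → BLOCKED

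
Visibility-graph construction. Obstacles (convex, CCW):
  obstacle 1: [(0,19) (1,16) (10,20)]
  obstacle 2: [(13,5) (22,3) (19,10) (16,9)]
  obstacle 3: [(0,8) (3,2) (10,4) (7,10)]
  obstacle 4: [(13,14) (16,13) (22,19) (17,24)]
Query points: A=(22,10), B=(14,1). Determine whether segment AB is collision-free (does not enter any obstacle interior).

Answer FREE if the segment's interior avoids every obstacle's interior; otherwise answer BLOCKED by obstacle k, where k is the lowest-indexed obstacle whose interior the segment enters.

Obstacle 1 [(0,19) (1,16) (10,20)]:
  edge (0,19)–(1,16): clear
  edge (1,16)–(10,20): clear
  edge (10,20)–(0,19): clear
  midpoint (18,11/2) outside
  → clear
Obstacle 2 [(13,5) (22,3) (19,10) (16,9)]:
  edge (13,5)–(22,3): crosses AB
  edge (22,3)–(19,10): crosses AB
  edge (19,10)–(16,9): clear
  edge (16,9)–(13,5): clear
  → BLOCKED
Obstacle 3 [(0,8) (3,2) (10,4) (7,10)]:
  edge (0,8)–(3,2): clear
  edge (3,2)–(10,4): clear
  edge (10,4)–(7,10): clear
  edge (7,10)–(0,8): clear
  midpoint (18,11/2) outside
  → clear
Obstacle 4 [(13,14) (16,13) (22,19) (17,24)]:
  edge (13,14)–(16,13): clear
  edge (16,13)–(22,19): clear
  edge (22,19)–(17,24): clear
  edge (17,24)–(13,14): clear
  midpoint (18,11/2) outside
  → clear

BLOCKED by obstacle 2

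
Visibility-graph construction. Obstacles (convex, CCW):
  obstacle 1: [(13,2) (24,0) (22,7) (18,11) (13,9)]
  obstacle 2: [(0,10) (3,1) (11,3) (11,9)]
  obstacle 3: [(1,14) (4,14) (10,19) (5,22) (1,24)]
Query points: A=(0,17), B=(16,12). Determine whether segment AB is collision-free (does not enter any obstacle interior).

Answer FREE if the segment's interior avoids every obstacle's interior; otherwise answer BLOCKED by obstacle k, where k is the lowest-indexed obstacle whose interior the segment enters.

BLOCKED by obstacle 3

Obstacle 1 [(13,2) (24,0) (22,7) (18,11) (13,9)]:
  edge (13,2)–(24,0): clear
  edge (24,0)–(22,7): clear
  edge (22,7)–(18,11): clear
  edge (18,11)–(13,9): clear
  edge (13,9)–(13,2): clear
  midpoint (8,29/2) outside
  → clear
Obstacle 2 [(0,10) (3,1) (11,3) (11,9)]:
  edge (0,10)–(3,1): clear
  edge (3,1)–(11,3): clear
  edge (11,3)–(11,9): clear
  edge (11,9)–(0,10): clear
  midpoint (8,29/2) outside
  → clear
Obstacle 3 [(1,14) (4,14) (10,19) (5,22) (1,24)]:
  edge (1,14)–(4,14): clear
  edge (4,14)–(10,19): crosses AB
  edge (10,19)–(5,22): clear
  edge (5,22)–(1,24): clear
  edge (1,24)–(1,14): crosses AB
  → BLOCKED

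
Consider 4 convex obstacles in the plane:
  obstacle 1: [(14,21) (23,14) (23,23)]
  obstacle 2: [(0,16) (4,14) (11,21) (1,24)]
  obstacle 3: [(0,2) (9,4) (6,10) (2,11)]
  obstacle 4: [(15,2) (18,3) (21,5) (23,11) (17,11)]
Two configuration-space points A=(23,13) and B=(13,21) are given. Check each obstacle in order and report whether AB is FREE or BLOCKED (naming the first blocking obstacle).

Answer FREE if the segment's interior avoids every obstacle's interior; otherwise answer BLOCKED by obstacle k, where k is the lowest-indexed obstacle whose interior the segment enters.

Obstacle 1 [(14,21) (23,14) (23,23)]:
  edge (14,21)–(23,14): clear
  edge (23,14)–(23,23): clear
  edge (23,23)–(14,21): clear
  midpoint (18,17) outside
  → clear
Obstacle 2 [(0,16) (4,14) (11,21) (1,24)]:
  edge (0,16)–(4,14): clear
  edge (4,14)–(11,21): clear
  edge (11,21)–(1,24): clear
  edge (1,24)–(0,16): clear
  midpoint (18,17) outside
  → clear
Obstacle 3 [(0,2) (9,4) (6,10) (2,11)]:
  edge (0,2)–(9,4): clear
  edge (9,4)–(6,10): clear
  edge (6,10)–(2,11): clear
  edge (2,11)–(0,2): clear
  midpoint (18,17) outside
  → clear
Obstacle 4 [(15,2) (18,3) (21,5) (23,11) (17,11)]:
  edge (15,2)–(18,3): clear
  edge (18,3)–(21,5): clear
  edge (21,5)–(23,11): clear
  edge (23,11)–(17,11): clear
  edge (17,11)–(15,2): clear
  midpoint (18,17) outside
  → clear

FREE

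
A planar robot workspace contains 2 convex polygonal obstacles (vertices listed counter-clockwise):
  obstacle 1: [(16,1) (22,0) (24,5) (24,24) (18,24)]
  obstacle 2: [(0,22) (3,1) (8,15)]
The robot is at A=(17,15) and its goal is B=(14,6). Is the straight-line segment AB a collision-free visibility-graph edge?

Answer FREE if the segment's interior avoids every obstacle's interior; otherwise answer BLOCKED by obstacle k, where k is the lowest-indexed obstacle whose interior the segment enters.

FREE

Obstacle 1 [(16,1) (22,0) (24,5) (24,24) (18,24)]:
  edge (16,1)–(22,0): clear
  edge (22,0)–(24,5): clear
  edge (24,5)–(24,24): clear
  edge (24,24)–(18,24): clear
  edge (18,24)–(16,1): clear
  midpoint (31/2,21/2) outside
  → clear
Obstacle 2 [(0,22) (3,1) (8,15)]:
  edge (0,22)–(3,1): clear
  edge (3,1)–(8,15): clear
  edge (8,15)–(0,22): clear
  midpoint (31/2,21/2) outside
  → clear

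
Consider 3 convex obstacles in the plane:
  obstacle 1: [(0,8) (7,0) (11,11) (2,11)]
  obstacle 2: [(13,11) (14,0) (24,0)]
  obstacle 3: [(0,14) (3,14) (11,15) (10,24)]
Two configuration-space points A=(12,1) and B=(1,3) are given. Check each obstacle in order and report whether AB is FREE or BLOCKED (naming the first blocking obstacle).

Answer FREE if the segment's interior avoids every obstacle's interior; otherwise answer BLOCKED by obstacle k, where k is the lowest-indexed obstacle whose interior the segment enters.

BLOCKED by obstacle 1

Obstacle 1 [(0,8) (7,0) (11,11) (2,11)]:
  edge (0,8)–(7,0): crosses AB
  edge (7,0)–(11,11): crosses AB
  edge (11,11)–(2,11): clear
  edge (2,11)–(0,8): clear
  → BLOCKED
Obstacle 2 [(13,11) (14,0) (24,0)]:
  edge (13,11)–(14,0): clear
  edge (14,0)–(24,0): clear
  edge (24,0)–(13,11): clear
  midpoint (13/2,2) outside
  → clear
Obstacle 3 [(0,14) (3,14) (11,15) (10,24)]:
  edge (0,14)–(3,14): clear
  edge (3,14)–(11,15): clear
  edge (11,15)–(10,24): clear
  edge (10,24)–(0,14): clear
  midpoint (13/2,2) outside
  → clear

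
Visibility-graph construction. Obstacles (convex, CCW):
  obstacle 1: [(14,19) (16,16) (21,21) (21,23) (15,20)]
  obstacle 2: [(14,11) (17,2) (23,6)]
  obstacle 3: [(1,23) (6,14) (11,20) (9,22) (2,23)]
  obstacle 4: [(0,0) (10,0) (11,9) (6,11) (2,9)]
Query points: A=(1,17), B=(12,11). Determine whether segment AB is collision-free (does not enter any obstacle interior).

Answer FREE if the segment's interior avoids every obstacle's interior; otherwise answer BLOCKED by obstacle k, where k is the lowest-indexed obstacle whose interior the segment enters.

Obstacle 1 [(14,19) (16,16) (21,21) (21,23) (15,20)]:
  edge (14,19)–(16,16): clear
  edge (16,16)–(21,21): clear
  edge (21,21)–(21,23): clear
  edge (21,23)–(15,20): clear
  edge (15,20)–(14,19): clear
  midpoint (13/2,14) outside
  → clear
Obstacle 2 [(14,11) (17,2) (23,6)]:
  edge (14,11)–(17,2): clear
  edge (17,2)–(23,6): clear
  edge (23,6)–(14,11): clear
  midpoint (13/2,14) outside
  → clear
Obstacle 3 [(1,23) (6,14) (11,20) (9,22) (2,23)]:
  edge (1,23)–(6,14): crosses AB
  edge (6,14)–(11,20): crosses AB
  edge (11,20)–(9,22): clear
  edge (9,22)–(2,23): clear
  edge (2,23)–(1,23): clear
  → BLOCKED
Obstacle 4 [(0,0) (10,0) (11,9) (6,11) (2,9)]:
  edge (0,0)–(10,0): clear
  edge (10,0)–(11,9): clear
  edge (11,9)–(6,11): clear
  edge (6,11)–(2,9): clear
  edge (2,9)–(0,0): clear
  midpoint (13/2,14) outside
  → clear

BLOCKED by obstacle 3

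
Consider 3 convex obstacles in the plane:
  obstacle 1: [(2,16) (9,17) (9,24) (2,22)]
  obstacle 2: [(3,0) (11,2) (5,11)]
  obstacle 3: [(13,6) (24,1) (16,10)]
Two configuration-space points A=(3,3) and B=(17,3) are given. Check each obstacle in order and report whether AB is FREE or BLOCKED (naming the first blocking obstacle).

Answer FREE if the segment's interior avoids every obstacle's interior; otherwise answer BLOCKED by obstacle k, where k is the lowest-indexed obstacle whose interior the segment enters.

BLOCKED by obstacle 2

Obstacle 1 [(2,16) (9,17) (9,24) (2,22)]:
  edge (2,16)–(9,17): clear
  edge (9,17)–(9,24): clear
  edge (9,24)–(2,22): clear
  edge (2,22)–(2,16): clear
  midpoint (10,3) outside
  → clear
Obstacle 2 [(3,0) (11,2) (5,11)]:
  edge (3,0)–(11,2): clear
  edge (11,2)–(5,11): crosses AB
  edge (5,11)–(3,0): crosses AB
  → BLOCKED
Obstacle 3 [(13,6) (24,1) (16,10)]:
  edge (13,6)–(24,1): clear
  edge (24,1)–(16,10): clear
  edge (16,10)–(13,6): clear
  midpoint (10,3) outside
  → clear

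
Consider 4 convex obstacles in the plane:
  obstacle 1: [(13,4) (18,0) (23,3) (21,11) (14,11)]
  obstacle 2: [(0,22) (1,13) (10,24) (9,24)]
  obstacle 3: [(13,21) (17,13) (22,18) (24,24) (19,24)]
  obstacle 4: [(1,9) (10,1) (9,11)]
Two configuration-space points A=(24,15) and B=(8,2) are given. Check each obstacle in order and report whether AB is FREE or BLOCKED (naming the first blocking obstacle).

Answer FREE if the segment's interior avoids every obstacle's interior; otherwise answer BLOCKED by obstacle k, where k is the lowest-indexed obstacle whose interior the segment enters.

BLOCKED by obstacle 1

Obstacle 1 [(13,4) (18,0) (23,3) (21,11) (14,11)]:
  edge (13,4)–(18,0): clear
  edge (18,0)–(23,3): clear
  edge (23,3)–(21,11): clear
  edge (21,11)–(14,11): crosses AB
  edge (14,11)–(13,4): crosses AB
  → BLOCKED
Obstacle 2 [(0,22) (1,13) (10,24) (9,24)]:
  edge (0,22)–(1,13): clear
  edge (1,13)–(10,24): clear
  edge (10,24)–(9,24): clear
  edge (9,24)–(0,22): clear
  midpoint (16,17/2) outside
  → clear
Obstacle 3 [(13,21) (17,13) (22,18) (24,24) (19,24)]:
  edge (13,21)–(17,13): clear
  edge (17,13)–(22,18): clear
  edge (22,18)–(24,24): clear
  edge (24,24)–(19,24): clear
  edge (19,24)–(13,21): clear
  midpoint (16,17/2) outside
  → clear
Obstacle 4 [(1,9) (10,1) (9,11)]:
  edge (1,9)–(10,1): crosses AB
  edge (10,1)–(9,11): crosses AB
  edge (9,11)–(1,9): clear
  → BLOCKED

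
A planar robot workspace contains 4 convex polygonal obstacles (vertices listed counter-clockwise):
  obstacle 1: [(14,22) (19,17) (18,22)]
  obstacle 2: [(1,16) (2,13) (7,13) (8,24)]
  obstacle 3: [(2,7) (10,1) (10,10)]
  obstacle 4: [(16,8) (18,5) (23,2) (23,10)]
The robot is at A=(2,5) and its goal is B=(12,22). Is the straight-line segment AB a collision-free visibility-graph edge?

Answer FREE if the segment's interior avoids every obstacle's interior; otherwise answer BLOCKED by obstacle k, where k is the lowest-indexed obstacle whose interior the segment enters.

BLOCKED by obstacle 2

Obstacle 1 [(14,22) (19,17) (18,22)]:
  edge (14,22)–(19,17): clear
  edge (19,17)–(18,22): clear
  edge (18,22)–(14,22): clear
  midpoint (7,27/2) outside
  → clear
Obstacle 2 [(1,16) (2,13) (7,13) (8,24)]:
  edge (1,16)–(2,13): clear
  edge (2,13)–(7,13): crosses AB
  edge (7,13)–(8,24): crosses AB
  edge (8,24)–(1,16): clear
  → BLOCKED
Obstacle 3 [(2,7) (10,1) (10,10)]:
  edge (2,7)–(10,1): crosses AB
  edge (10,1)–(10,10): clear
  edge (10,10)–(2,7): crosses AB
  → BLOCKED
Obstacle 4 [(16,8) (18,5) (23,2) (23,10)]:
  edge (16,8)–(18,5): clear
  edge (18,5)–(23,2): clear
  edge (23,2)–(23,10): clear
  edge (23,10)–(16,8): clear
  midpoint (7,27/2) outside
  → clear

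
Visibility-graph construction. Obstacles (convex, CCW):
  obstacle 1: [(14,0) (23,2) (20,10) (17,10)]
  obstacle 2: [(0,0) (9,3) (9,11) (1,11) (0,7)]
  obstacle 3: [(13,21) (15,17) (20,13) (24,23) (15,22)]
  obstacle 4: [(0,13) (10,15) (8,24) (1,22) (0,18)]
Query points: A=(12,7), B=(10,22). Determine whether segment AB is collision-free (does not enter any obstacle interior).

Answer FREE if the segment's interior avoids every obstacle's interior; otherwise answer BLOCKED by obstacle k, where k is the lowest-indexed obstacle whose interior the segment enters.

FREE

Obstacle 1 [(14,0) (23,2) (20,10) (17,10)]:
  edge (14,0)–(23,2): clear
  edge (23,2)–(20,10): clear
  edge (20,10)–(17,10): clear
  edge (17,10)–(14,0): clear
  midpoint (11,29/2) outside
  → clear
Obstacle 2 [(0,0) (9,3) (9,11) (1,11) (0,7)]:
  edge (0,0)–(9,3): clear
  edge (9,3)–(9,11): clear
  edge (9,11)–(1,11): clear
  edge (1,11)–(0,7): clear
  edge (0,7)–(0,0): clear
  midpoint (11,29/2) outside
  → clear
Obstacle 3 [(13,21) (15,17) (20,13) (24,23) (15,22)]:
  edge (13,21)–(15,17): clear
  edge (15,17)–(20,13): clear
  edge (20,13)–(24,23): clear
  edge (24,23)–(15,22): clear
  edge (15,22)–(13,21): clear
  midpoint (11,29/2) outside
  → clear
Obstacle 4 [(0,13) (10,15) (8,24) (1,22) (0,18)]:
  edge (0,13)–(10,15): clear
  edge (10,15)–(8,24): clear
  edge (8,24)–(1,22): clear
  edge (1,22)–(0,18): clear
  edge (0,18)–(0,13): clear
  midpoint (11,29/2) outside
  → clear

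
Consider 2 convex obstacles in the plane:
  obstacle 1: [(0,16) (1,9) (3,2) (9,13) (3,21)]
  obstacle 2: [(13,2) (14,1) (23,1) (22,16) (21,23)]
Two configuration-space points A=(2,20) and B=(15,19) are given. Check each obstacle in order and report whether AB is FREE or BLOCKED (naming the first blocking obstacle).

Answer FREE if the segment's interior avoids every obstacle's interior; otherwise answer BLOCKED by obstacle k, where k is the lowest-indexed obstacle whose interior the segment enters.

BLOCKED by obstacle 1

Obstacle 1 [(0,16) (1,9) (3,2) (9,13) (3,21)]:
  edge (0,16)–(1,9): clear
  edge (1,9)–(3,2): clear
  edge (3,2)–(9,13): clear
  edge (9,13)–(3,21): crosses AB
  edge (3,21)–(0,16): crosses AB
  → BLOCKED
Obstacle 2 [(13,2) (14,1) (23,1) (22,16) (21,23)]:
  edge (13,2)–(14,1): clear
  edge (14,1)–(23,1): clear
  edge (23,1)–(22,16): clear
  edge (22,16)–(21,23): clear
  edge (21,23)–(13,2): clear
  midpoint (17/2,39/2) outside
  → clear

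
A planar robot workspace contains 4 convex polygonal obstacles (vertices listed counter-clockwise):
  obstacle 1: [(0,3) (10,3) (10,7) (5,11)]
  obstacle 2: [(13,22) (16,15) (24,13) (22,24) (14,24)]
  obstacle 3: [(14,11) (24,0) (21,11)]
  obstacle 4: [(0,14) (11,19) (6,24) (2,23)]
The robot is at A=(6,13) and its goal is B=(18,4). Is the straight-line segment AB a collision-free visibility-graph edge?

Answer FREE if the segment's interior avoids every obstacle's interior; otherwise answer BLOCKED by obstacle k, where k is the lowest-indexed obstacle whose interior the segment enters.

Obstacle 1 [(0,3) (10,3) (10,7) (5,11)]:
  edge (0,3)–(10,3): clear
  edge (10,3)–(10,7): clear
  edge (10,7)–(5,11): clear
  edge (5,11)–(0,3): clear
  midpoint (12,17/2) outside
  → clear
Obstacle 2 [(13,22) (16,15) (24,13) (22,24) (14,24)]:
  edge (13,22)–(16,15): clear
  edge (16,15)–(24,13): clear
  edge (24,13)–(22,24): clear
  edge (22,24)–(14,24): clear
  edge (14,24)–(13,22): clear
  midpoint (12,17/2) outside
  → clear
Obstacle 3 [(14,11) (24,0) (21,11)]:
  edge (14,11)–(24,0): clear
  edge (24,0)–(21,11): clear
  edge (21,11)–(14,11): clear
  midpoint (12,17/2) outside
  → clear
Obstacle 4 [(0,14) (11,19) (6,24) (2,23)]:
  edge (0,14)–(11,19): clear
  edge (11,19)–(6,24): clear
  edge (6,24)–(2,23): clear
  edge (2,23)–(0,14): clear
  midpoint (12,17/2) outside
  → clear

FREE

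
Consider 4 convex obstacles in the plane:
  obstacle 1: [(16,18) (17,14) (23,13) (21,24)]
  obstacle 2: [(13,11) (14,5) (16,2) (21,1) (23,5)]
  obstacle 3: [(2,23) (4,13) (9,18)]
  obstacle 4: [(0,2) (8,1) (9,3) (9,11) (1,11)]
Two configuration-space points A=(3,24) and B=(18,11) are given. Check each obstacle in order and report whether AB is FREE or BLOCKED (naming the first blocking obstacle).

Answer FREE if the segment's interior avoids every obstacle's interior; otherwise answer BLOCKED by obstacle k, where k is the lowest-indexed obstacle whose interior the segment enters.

Obstacle 1 [(16,18) (17,14) (23,13) (21,24)]:
  edge (16,18)–(17,14): clear
  edge (17,14)–(23,13): clear
  edge (23,13)–(21,24): clear
  edge (21,24)–(16,18): clear
  midpoint (21/2,35/2) outside
  → clear
Obstacle 2 [(13,11) (14,5) (16,2) (21,1) (23,5)]:
  edge (13,11)–(14,5): clear
  edge (14,5)–(16,2): clear
  edge (16,2)–(21,1): clear
  edge (21,1)–(23,5): clear
  edge (23,5)–(13,11): clear
  midpoint (21/2,35/2) outside
  → clear
Obstacle 3 [(2,23) (4,13) (9,18)]:
  edge (2,23)–(4,13): clear
  edge (4,13)–(9,18): clear
  edge (9,18)–(2,23): clear
  midpoint (21/2,35/2) outside
  → clear
Obstacle 4 [(0,2) (8,1) (9,3) (9,11) (1,11)]:
  edge (0,2)–(8,1): clear
  edge (8,1)–(9,3): clear
  edge (9,3)–(9,11): clear
  edge (9,11)–(1,11): clear
  edge (1,11)–(0,2): clear
  midpoint (21/2,35/2) outside
  → clear

FREE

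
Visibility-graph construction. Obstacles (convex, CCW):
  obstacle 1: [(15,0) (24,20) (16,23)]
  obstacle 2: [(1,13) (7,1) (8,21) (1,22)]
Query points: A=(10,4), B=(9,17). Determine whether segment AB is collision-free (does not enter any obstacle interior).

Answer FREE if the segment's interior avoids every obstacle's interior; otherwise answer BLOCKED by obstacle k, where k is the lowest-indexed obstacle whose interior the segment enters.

Obstacle 1 [(15,0) (24,20) (16,23)]:
  edge (15,0)–(24,20): clear
  edge (24,20)–(16,23): clear
  edge (16,23)–(15,0): clear
  midpoint (19/2,21/2) outside
  → clear
Obstacle 2 [(1,13) (7,1) (8,21) (1,22)]:
  edge (1,13)–(7,1): clear
  edge (7,1)–(8,21): clear
  edge (8,21)–(1,22): clear
  edge (1,22)–(1,13): clear
  midpoint (19/2,21/2) outside
  → clear

FREE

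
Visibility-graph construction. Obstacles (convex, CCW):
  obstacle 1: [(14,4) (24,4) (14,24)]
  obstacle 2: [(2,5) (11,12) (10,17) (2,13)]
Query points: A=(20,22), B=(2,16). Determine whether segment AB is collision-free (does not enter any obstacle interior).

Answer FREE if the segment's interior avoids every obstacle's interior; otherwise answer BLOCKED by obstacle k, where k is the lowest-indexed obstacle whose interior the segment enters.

Obstacle 1 [(14,4) (24,4) (14,24)]:
  edge (14,4)–(24,4): clear
  edge (24,4)–(14,24): crosses AB
  edge (14,24)–(14,4): crosses AB
  → BLOCKED
Obstacle 2 [(2,5) (11,12) (10,17) (2,13)]:
  edge (2,5)–(11,12): clear
  edge (11,12)–(10,17): clear
  edge (10,17)–(2,13): clear
  edge (2,13)–(2,5): clear
  midpoint (11,19) outside
  → clear

BLOCKED by obstacle 1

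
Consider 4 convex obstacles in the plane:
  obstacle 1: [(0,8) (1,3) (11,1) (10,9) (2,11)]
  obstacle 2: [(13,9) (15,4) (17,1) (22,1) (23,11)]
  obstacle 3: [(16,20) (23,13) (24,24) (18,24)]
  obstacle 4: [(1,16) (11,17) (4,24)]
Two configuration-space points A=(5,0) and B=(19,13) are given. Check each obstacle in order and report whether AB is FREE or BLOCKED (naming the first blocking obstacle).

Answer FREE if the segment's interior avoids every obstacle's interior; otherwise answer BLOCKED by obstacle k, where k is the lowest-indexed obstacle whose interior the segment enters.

BLOCKED by obstacle 1

Obstacle 1 [(0,8) (1,3) (11,1) (10,9) (2,11)]:
  edge (0,8)–(1,3): clear
  edge (1,3)–(11,1): crosses AB
  edge (11,1)–(10,9): crosses AB
  edge (10,9)–(2,11): clear
  edge (2,11)–(0,8): clear
  → BLOCKED
Obstacle 2 [(13,9) (15,4) (17,1) (22,1) (23,11)]:
  edge (13,9)–(15,4): crosses AB
  edge (15,4)–(17,1): clear
  edge (17,1)–(22,1): clear
  edge (22,1)–(23,11): clear
  edge (23,11)–(13,9): crosses AB
  → BLOCKED
Obstacle 3 [(16,20) (23,13) (24,24) (18,24)]:
  edge (16,20)–(23,13): clear
  edge (23,13)–(24,24): clear
  edge (24,24)–(18,24): clear
  edge (18,24)–(16,20): clear
  midpoint (12,13/2) outside
  → clear
Obstacle 4 [(1,16) (11,17) (4,24)]:
  edge (1,16)–(11,17): clear
  edge (11,17)–(4,24): clear
  edge (4,24)–(1,16): clear
  midpoint (12,13/2) outside
  → clear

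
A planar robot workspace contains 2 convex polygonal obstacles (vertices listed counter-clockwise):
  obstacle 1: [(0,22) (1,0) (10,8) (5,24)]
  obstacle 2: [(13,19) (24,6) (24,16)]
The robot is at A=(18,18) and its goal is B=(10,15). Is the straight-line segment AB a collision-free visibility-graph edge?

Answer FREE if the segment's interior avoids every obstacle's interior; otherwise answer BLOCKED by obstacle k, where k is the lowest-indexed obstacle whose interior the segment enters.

Obstacle 1 [(0,22) (1,0) (10,8) (5,24)]:
  edge (0,22)–(1,0): clear
  edge (1,0)–(10,8): clear
  edge (10,8)–(5,24): clear
  edge (5,24)–(0,22): clear
  midpoint (14,33/2) outside
  → clear
Obstacle 2 [(13,19) (24,6) (24,16)]:
  edge (13,19)–(24,6): crosses AB
  edge (24,6)–(24,16): clear
  edge (24,16)–(13,19): crosses AB
  → BLOCKED

BLOCKED by obstacle 2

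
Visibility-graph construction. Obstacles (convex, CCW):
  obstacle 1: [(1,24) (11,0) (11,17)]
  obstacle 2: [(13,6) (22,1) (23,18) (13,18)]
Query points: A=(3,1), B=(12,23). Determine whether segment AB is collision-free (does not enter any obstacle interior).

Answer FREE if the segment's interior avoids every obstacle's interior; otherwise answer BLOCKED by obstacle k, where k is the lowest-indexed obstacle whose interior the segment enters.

BLOCKED by obstacle 1

Obstacle 1 [(1,24) (11,0) (11,17)]:
  edge (1,24)–(11,0): crosses AB
  edge (11,0)–(11,17): clear
  edge (11,17)–(1,24): crosses AB
  → BLOCKED
Obstacle 2 [(13,6) (22,1) (23,18) (13,18)]:
  edge (13,6)–(22,1): clear
  edge (22,1)–(23,18): clear
  edge (23,18)–(13,18): clear
  edge (13,18)–(13,6): clear
  midpoint (15/2,12) outside
  → clear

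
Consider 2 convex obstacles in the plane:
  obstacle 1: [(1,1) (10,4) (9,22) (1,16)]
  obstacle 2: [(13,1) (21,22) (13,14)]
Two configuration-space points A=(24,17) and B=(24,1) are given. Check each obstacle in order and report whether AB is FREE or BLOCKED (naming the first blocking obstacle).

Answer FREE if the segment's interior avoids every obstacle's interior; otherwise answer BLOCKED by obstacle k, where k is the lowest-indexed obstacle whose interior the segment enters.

Obstacle 1 [(1,1) (10,4) (9,22) (1,16)]:
  edge (1,1)–(10,4): clear
  edge (10,4)–(9,22): clear
  edge (9,22)–(1,16): clear
  edge (1,16)–(1,1): clear
  midpoint (24,9) outside
  → clear
Obstacle 2 [(13,1) (21,22) (13,14)]:
  edge (13,1)–(21,22): clear
  edge (21,22)–(13,14): clear
  edge (13,14)–(13,1): clear
  midpoint (24,9) outside
  → clear

FREE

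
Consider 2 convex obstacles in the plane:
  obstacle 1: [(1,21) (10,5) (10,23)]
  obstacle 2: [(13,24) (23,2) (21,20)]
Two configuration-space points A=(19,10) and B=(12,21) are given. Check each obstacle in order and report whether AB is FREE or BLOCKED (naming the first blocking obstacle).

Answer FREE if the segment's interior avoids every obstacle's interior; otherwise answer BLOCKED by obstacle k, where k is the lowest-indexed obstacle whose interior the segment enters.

Obstacle 1 [(1,21) (10,5) (10,23)]:
  edge (1,21)–(10,5): clear
  edge (10,5)–(10,23): clear
  edge (10,23)–(1,21): clear
  midpoint (31/2,31/2) outside
  → clear
Obstacle 2 [(13,24) (23,2) (21,20)]:
  edge (13,24)–(23,2): clear
  edge (23,2)–(21,20): clear
  edge (21,20)–(13,24): clear
  midpoint (31/2,31/2) outside
  → clear

FREE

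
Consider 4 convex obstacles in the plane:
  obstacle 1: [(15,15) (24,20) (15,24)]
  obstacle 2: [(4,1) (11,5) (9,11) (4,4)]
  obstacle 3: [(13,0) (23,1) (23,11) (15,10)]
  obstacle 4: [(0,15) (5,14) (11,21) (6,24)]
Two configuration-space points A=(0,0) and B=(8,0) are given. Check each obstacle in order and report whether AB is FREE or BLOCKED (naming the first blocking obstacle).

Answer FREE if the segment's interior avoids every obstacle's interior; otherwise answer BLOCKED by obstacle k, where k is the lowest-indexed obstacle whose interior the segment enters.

Obstacle 1 [(15,15) (24,20) (15,24)]:
  edge (15,15)–(24,20): clear
  edge (24,20)–(15,24): clear
  edge (15,24)–(15,15): clear
  midpoint (4,0) outside
  → clear
Obstacle 2 [(4,1) (11,5) (9,11) (4,4)]:
  edge (4,1)–(11,5): clear
  edge (11,5)–(9,11): clear
  edge (9,11)–(4,4): clear
  edge (4,4)–(4,1): clear
  midpoint (4,0) outside
  → clear
Obstacle 3 [(13,0) (23,1) (23,11) (15,10)]:
  edge (13,0)–(23,1): clear
  edge (23,1)–(23,11): clear
  edge (23,11)–(15,10): clear
  edge (15,10)–(13,0): clear
  midpoint (4,0) outside
  → clear
Obstacle 4 [(0,15) (5,14) (11,21) (6,24)]:
  edge (0,15)–(5,14): clear
  edge (5,14)–(11,21): clear
  edge (11,21)–(6,24): clear
  edge (6,24)–(0,15): clear
  midpoint (4,0) outside
  → clear

FREE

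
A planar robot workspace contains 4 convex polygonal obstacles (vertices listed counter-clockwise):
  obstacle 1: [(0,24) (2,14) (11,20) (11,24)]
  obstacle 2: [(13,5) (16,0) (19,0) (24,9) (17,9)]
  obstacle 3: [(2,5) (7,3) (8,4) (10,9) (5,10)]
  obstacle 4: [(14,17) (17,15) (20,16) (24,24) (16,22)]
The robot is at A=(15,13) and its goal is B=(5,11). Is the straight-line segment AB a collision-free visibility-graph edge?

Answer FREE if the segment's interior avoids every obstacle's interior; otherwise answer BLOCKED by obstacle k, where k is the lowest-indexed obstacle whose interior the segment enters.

FREE

Obstacle 1 [(0,24) (2,14) (11,20) (11,24)]:
  edge (0,24)–(2,14): clear
  edge (2,14)–(11,20): clear
  edge (11,20)–(11,24): clear
  edge (11,24)–(0,24): clear
  midpoint (10,12) outside
  → clear
Obstacle 2 [(13,5) (16,0) (19,0) (24,9) (17,9)]:
  edge (13,5)–(16,0): clear
  edge (16,0)–(19,0): clear
  edge (19,0)–(24,9): clear
  edge (24,9)–(17,9): clear
  edge (17,9)–(13,5): clear
  midpoint (10,12) outside
  → clear
Obstacle 3 [(2,5) (7,3) (8,4) (10,9) (5,10)]:
  edge (2,5)–(7,3): clear
  edge (7,3)–(8,4): clear
  edge (8,4)–(10,9): clear
  edge (10,9)–(5,10): clear
  edge (5,10)–(2,5): clear
  midpoint (10,12) outside
  → clear
Obstacle 4 [(14,17) (17,15) (20,16) (24,24) (16,22)]:
  edge (14,17)–(17,15): clear
  edge (17,15)–(20,16): clear
  edge (20,16)–(24,24): clear
  edge (24,24)–(16,22): clear
  edge (16,22)–(14,17): clear
  midpoint (10,12) outside
  → clear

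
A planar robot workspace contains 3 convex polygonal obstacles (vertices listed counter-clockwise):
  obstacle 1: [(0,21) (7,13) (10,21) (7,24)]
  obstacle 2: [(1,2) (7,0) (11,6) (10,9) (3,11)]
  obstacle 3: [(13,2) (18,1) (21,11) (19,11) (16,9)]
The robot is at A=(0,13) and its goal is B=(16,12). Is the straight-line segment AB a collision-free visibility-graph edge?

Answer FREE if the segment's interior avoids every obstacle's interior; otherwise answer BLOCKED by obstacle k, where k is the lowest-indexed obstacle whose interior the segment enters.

Obstacle 1 [(0,21) (7,13) (10,21) (7,24)]:
  edge (0,21)–(7,13): clear
  edge (7,13)–(10,21): clear
  edge (10,21)–(7,24): clear
  edge (7,24)–(0,21): clear
  midpoint (8,25/2) outside
  → clear
Obstacle 2 [(1,2) (7,0) (11,6) (10,9) (3,11)]:
  edge (1,2)–(7,0): clear
  edge (7,0)–(11,6): clear
  edge (11,6)–(10,9): clear
  edge (10,9)–(3,11): clear
  edge (3,11)–(1,2): clear
  midpoint (8,25/2) outside
  → clear
Obstacle 3 [(13,2) (18,1) (21,11) (19,11) (16,9)]:
  edge (13,2)–(18,1): clear
  edge (18,1)–(21,11): clear
  edge (21,11)–(19,11): clear
  edge (19,11)–(16,9): clear
  edge (16,9)–(13,2): clear
  midpoint (8,25/2) outside
  → clear

FREE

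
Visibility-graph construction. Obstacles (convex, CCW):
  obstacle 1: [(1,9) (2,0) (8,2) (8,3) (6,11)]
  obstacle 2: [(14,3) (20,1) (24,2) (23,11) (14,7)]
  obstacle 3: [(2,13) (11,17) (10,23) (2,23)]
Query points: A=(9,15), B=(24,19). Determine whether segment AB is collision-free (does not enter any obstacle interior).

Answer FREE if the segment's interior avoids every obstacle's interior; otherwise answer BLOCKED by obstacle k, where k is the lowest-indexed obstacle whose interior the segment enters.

FREE

Obstacle 1 [(1,9) (2,0) (8,2) (8,3) (6,11)]:
  edge (1,9)–(2,0): clear
  edge (2,0)–(8,2): clear
  edge (8,2)–(8,3): clear
  edge (8,3)–(6,11): clear
  edge (6,11)–(1,9): clear
  midpoint (33/2,17) outside
  → clear
Obstacle 2 [(14,3) (20,1) (24,2) (23,11) (14,7)]:
  edge (14,3)–(20,1): clear
  edge (20,1)–(24,2): clear
  edge (24,2)–(23,11): clear
  edge (23,11)–(14,7): clear
  edge (14,7)–(14,3): clear
  midpoint (33/2,17) outside
  → clear
Obstacle 3 [(2,13) (11,17) (10,23) (2,23)]:
  edge (2,13)–(11,17): clear
  edge (11,17)–(10,23): clear
  edge (10,23)–(2,23): clear
  edge (2,23)–(2,13): clear
  midpoint (33/2,17) outside
  → clear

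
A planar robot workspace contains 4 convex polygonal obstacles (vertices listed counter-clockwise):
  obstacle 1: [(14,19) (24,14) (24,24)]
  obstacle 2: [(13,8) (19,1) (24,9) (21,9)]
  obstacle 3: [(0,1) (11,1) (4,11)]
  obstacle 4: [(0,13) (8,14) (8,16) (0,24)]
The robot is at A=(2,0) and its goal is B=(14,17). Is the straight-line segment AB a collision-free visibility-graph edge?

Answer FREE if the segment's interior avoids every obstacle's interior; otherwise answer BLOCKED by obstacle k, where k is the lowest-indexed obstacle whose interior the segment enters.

Obstacle 1 [(14,19) (24,14) (24,24)]:
  edge (14,19)–(24,14): clear
  edge (24,14)–(24,24): clear
  edge (24,24)–(14,19): clear
  midpoint (8,17/2) outside
  → clear
Obstacle 2 [(13,8) (19,1) (24,9) (21,9)]:
  edge (13,8)–(19,1): clear
  edge (19,1)–(24,9): clear
  edge (24,9)–(21,9): clear
  edge (21,9)–(13,8): clear
  midpoint (8,17/2) outside
  → clear
Obstacle 3 [(0,1) (11,1) (4,11)]:
  edge (0,1)–(11,1): crosses AB
  edge (11,1)–(4,11): crosses AB
  edge (4,11)–(0,1): clear
  → BLOCKED
Obstacle 4 [(0,13) (8,14) (8,16) (0,24)]:
  edge (0,13)–(8,14): clear
  edge (8,14)–(8,16): clear
  edge (8,16)–(0,24): clear
  edge (0,24)–(0,13): clear
  midpoint (8,17/2) outside
  → clear

BLOCKED by obstacle 3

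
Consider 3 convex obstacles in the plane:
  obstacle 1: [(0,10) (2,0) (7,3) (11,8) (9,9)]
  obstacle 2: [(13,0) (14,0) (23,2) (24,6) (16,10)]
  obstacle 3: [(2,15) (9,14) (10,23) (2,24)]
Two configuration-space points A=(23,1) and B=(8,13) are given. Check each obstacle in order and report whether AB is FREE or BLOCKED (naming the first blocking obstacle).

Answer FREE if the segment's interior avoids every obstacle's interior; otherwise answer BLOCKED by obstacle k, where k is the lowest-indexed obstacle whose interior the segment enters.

Obstacle 1 [(0,10) (2,0) (7,3) (11,8) (9,9)]:
  edge (0,10)–(2,0): clear
  edge (2,0)–(7,3): clear
  edge (7,3)–(11,8): clear
  edge (11,8)–(9,9): clear
  edge (9,9)–(0,10): clear
  midpoint (31/2,7) outside
  → clear
Obstacle 2 [(13,0) (14,0) (23,2) (24,6) (16,10)]:
  edge (13,0)–(14,0): clear
  edge (14,0)–(23,2): crosses AB
  edge (23,2)–(24,6): clear
  edge (24,6)–(16,10): clear
  edge (16,10)–(13,0): crosses AB
  → BLOCKED
Obstacle 3 [(2,15) (9,14) (10,23) (2,24)]:
  edge (2,15)–(9,14): clear
  edge (9,14)–(10,23): clear
  edge (10,23)–(2,24): clear
  edge (2,24)–(2,15): clear
  midpoint (31/2,7) outside
  → clear

BLOCKED by obstacle 2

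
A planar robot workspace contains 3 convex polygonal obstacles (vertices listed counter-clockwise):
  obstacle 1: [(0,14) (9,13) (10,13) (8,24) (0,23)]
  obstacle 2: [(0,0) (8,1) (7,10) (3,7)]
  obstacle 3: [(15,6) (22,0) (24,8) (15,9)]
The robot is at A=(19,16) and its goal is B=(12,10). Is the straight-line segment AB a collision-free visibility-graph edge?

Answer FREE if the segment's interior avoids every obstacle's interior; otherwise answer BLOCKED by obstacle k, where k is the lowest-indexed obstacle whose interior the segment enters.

Obstacle 1 [(0,14) (9,13) (10,13) (8,24) (0,23)]:
  edge (0,14)–(9,13): clear
  edge (9,13)–(10,13): clear
  edge (10,13)–(8,24): clear
  edge (8,24)–(0,23): clear
  edge (0,23)–(0,14): clear
  midpoint (31/2,13) outside
  → clear
Obstacle 2 [(0,0) (8,1) (7,10) (3,7)]:
  edge (0,0)–(8,1): clear
  edge (8,1)–(7,10): clear
  edge (7,10)–(3,7): clear
  edge (3,7)–(0,0): clear
  midpoint (31/2,13) outside
  → clear
Obstacle 3 [(15,6) (22,0) (24,8) (15,9)]:
  edge (15,6)–(22,0): clear
  edge (22,0)–(24,8): clear
  edge (24,8)–(15,9): clear
  edge (15,9)–(15,6): clear
  midpoint (31/2,13) outside
  → clear

FREE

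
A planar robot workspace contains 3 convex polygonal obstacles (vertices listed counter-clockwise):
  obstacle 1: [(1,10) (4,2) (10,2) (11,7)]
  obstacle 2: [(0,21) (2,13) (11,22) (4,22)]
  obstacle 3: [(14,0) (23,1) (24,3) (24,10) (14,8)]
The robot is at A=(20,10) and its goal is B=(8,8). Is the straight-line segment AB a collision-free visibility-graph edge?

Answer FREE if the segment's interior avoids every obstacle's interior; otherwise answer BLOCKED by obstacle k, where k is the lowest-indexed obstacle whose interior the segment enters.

Obstacle 1 [(1,10) (4,2) (10,2) (11,7)]:
  edge (1,10)–(4,2): clear
  edge (4,2)–(10,2): clear
  edge (10,2)–(11,7): clear
  edge (11,7)–(1,10): clear
  midpoint (14,9) outside
  → clear
Obstacle 2 [(0,21) (2,13) (11,22) (4,22)]:
  edge (0,21)–(2,13): clear
  edge (2,13)–(11,22): clear
  edge (11,22)–(4,22): clear
  edge (4,22)–(0,21): clear
  midpoint (14,9) outside
  → clear
Obstacle 3 [(14,0) (23,1) (24,3) (24,10) (14,8)]:
  edge (14,0)–(23,1): clear
  edge (23,1)–(24,3): clear
  edge (24,3)–(24,10): clear
  edge (24,10)–(14,8): clear
  edge (14,8)–(14,0): clear
  midpoint (14,9) outside
  → clear

FREE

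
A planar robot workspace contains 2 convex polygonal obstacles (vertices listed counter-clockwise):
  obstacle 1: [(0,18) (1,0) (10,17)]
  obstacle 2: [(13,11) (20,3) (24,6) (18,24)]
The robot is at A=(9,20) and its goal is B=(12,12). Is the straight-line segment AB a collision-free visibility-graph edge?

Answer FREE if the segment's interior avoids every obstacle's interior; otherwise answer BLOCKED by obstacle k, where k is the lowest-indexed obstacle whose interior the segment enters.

Obstacle 1 [(0,18) (1,0) (10,17)]:
  edge (0,18)–(1,0): clear
  edge (1,0)–(10,17): clear
  edge (10,17)–(0,18): clear
  midpoint (21/2,16) outside
  → clear
Obstacle 2 [(13,11) (20,3) (24,6) (18,24)]:
  edge (13,11)–(20,3): clear
  edge (20,3)–(24,6): clear
  edge (24,6)–(18,24): clear
  edge (18,24)–(13,11): clear
  midpoint (21/2,16) outside
  → clear

FREE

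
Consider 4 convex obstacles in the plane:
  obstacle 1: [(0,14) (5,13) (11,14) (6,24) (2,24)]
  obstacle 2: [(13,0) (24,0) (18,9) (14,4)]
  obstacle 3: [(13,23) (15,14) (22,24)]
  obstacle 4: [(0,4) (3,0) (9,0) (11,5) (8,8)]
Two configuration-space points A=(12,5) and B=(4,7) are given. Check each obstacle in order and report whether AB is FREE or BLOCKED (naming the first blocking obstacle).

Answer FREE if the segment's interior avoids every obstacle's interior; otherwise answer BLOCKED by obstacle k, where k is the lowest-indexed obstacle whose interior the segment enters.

BLOCKED by obstacle 4

Obstacle 1 [(0,14) (5,13) (11,14) (6,24) (2,24)]:
  edge (0,14)–(5,13): clear
  edge (5,13)–(11,14): clear
  edge (11,14)–(6,24): clear
  edge (6,24)–(2,24): clear
  edge (2,24)–(0,14): clear
  midpoint (8,6) outside
  → clear
Obstacle 2 [(13,0) (24,0) (18,9) (14,4)]:
  edge (13,0)–(24,0): clear
  edge (24,0)–(18,9): clear
  edge (18,9)–(14,4): clear
  edge (14,4)–(13,0): clear
  midpoint (8,6) outside
  → clear
Obstacle 3 [(13,23) (15,14) (22,24)]:
  edge (13,23)–(15,14): clear
  edge (15,14)–(22,24): clear
  edge (22,24)–(13,23): clear
  midpoint (8,6) outside
  → clear
Obstacle 4 [(0,4) (3,0) (9,0) (11,5) (8,8)]:
  edge (0,4)–(3,0): clear
  edge (3,0)–(9,0): clear
  edge (9,0)–(11,5): clear
  edge (11,5)–(8,8): crosses AB
  edge (8,8)–(0,4): crosses AB
  → BLOCKED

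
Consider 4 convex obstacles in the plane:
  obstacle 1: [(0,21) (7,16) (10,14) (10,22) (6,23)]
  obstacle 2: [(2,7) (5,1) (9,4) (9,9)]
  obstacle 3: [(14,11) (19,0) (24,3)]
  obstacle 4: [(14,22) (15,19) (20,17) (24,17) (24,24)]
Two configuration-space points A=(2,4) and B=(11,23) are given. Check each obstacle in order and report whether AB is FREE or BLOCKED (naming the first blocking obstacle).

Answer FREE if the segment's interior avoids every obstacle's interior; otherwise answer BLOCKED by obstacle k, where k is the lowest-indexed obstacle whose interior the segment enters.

BLOCKED by obstacle 1

Obstacle 1 [(0,21) (7,16) (10,14) (10,22) (6,23)]:
  edge (0,21)–(7,16): clear
  edge (7,16)–(10,14): crosses AB
  edge (10,14)–(10,22): crosses AB
  edge (10,22)–(6,23): clear
  edge (6,23)–(0,21): clear
  → BLOCKED
Obstacle 2 [(2,7) (5,1) (9,4) (9,9)]:
  edge (2,7)–(5,1): crosses AB
  edge (5,1)–(9,4): clear
  edge (9,4)–(9,9): clear
  edge (9,9)–(2,7): crosses AB
  → BLOCKED
Obstacle 3 [(14,11) (19,0) (24,3)]:
  edge (14,11)–(19,0): clear
  edge (19,0)–(24,3): clear
  edge (24,3)–(14,11): clear
  midpoint (13/2,27/2) outside
  → clear
Obstacle 4 [(14,22) (15,19) (20,17) (24,17) (24,24)]:
  edge (14,22)–(15,19): clear
  edge (15,19)–(20,17): clear
  edge (20,17)–(24,17): clear
  edge (24,17)–(24,24): clear
  edge (24,24)–(14,22): clear
  midpoint (13/2,27/2) outside
  → clear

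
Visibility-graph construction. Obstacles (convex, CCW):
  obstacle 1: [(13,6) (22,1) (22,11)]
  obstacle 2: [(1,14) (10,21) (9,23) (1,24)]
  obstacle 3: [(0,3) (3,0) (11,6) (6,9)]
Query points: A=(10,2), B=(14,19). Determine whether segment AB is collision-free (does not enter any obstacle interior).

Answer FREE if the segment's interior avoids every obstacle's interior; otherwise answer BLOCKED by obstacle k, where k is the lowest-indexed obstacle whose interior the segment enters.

Obstacle 1 [(13,6) (22,1) (22,11)]:
  edge (13,6)–(22,1): clear
  edge (22,1)–(22,11): clear
  edge (22,11)–(13,6): clear
  midpoint (12,21/2) outside
  → clear
Obstacle 2 [(1,14) (10,21) (9,23) (1,24)]:
  edge (1,14)–(10,21): clear
  edge (10,21)–(9,23): clear
  edge (9,23)–(1,24): clear
  edge (1,24)–(1,14): clear
  midpoint (12,21/2) outside
  → clear
Obstacle 3 [(0,3) (3,0) (11,6) (6,9)]:
  edge (0,3)–(3,0): clear
  edge (3,0)–(11,6): crosses AB
  edge (11,6)–(6,9): crosses AB
  edge (6,9)–(0,3): clear
  → BLOCKED

BLOCKED by obstacle 3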